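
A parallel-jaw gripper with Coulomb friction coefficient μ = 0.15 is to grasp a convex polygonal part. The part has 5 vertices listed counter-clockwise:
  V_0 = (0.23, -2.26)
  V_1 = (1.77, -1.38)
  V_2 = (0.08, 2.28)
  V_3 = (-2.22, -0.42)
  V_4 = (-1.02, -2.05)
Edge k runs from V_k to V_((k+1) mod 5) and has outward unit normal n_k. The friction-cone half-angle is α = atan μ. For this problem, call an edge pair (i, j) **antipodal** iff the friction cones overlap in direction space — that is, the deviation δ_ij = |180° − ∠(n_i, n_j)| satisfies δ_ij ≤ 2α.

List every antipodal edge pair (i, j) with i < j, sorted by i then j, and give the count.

α = atan 0.15 = 8.53°;  2α = 17.06°
n_0 = (+0.4961, -0.8682)
n_1 = (+0.9079, +0.4192)
n_2 = (-0.7612, +0.6485)
n_3 = (-0.8053, -0.5929)
n_4 = (-0.1657, -0.9862)
  (0,1): δ = 94.96°  ·
  (0,2): δ = 19.83°  ·
  (0,3): δ = 96.62°  ·
  (0,4): δ = 140.72°  ·
  (1,2): δ = 65.21°  ·
  (1,3): δ = 11.58°  ✓
  (1,4): δ = 55.68°  ·
  (2,3): δ = 103.21°  ·
  (2,4): δ = 59.11°  ·
  (3,4): δ = 135.90°  ·
antipodal pairs: 1

count = 1; pairs: (1,3)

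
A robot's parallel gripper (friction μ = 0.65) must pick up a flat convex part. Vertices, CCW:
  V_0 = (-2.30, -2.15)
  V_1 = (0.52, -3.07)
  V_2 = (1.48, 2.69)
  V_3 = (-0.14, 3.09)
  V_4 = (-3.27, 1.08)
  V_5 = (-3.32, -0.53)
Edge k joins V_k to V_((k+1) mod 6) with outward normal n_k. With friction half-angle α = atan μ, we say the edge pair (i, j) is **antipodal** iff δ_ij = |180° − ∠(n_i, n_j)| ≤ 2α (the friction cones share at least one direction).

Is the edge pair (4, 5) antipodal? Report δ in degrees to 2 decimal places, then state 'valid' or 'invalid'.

α = atan 0.65 = 33.02°;  2α = 66.05°
edge 4: e_4 = (-0.05, -1.61);  n_4 = (-0.9995, +0.0310)
edge 5: e_5 = (+1.02, -1.62);  n_5 = (-0.8462, -0.5328)
∠(n_4, n_5) = 33.97°
δ = |180° − 33.97°| = 146.03°
146.03° > 2α = 66.05°  →  invalid

δ = 146.03°, invalid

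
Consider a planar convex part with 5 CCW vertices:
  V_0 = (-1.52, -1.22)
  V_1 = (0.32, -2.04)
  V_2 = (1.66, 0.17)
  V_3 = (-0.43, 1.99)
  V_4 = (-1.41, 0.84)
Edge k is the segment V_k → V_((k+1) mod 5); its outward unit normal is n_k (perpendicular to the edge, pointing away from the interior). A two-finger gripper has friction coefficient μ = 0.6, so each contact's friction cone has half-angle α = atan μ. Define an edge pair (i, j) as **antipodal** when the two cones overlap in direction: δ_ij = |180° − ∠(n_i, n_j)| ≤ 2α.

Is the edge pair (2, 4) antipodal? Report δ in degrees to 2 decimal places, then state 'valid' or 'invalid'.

δ = 52.01°, valid

α = atan 0.6 = 30.96°;  2α = 61.93°
edge 2: e_2 = (-2.09, +1.82);  n_2 = (+0.6567, +0.7541)
edge 4: e_4 = (-0.11, -2.06);  n_4 = (-0.9986, +0.0533)
∠(n_2, n_4) = 127.99°
δ = |180° − 127.99°| = 52.01°
52.01° ≤ 2α = 61.93°  →  valid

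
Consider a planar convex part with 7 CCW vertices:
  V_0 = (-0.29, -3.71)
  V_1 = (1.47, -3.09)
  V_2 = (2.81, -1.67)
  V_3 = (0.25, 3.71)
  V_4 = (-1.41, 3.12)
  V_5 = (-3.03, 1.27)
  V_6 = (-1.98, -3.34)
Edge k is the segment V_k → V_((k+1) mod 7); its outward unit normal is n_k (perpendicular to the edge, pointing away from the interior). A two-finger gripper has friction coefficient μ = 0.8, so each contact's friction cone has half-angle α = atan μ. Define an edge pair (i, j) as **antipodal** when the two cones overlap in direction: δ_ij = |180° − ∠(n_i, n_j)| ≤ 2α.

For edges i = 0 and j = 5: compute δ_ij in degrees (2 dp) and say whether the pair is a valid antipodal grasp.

α = atan 0.8 = 38.66°;  2α = 77.32°
edge 0: e_0 = (+1.76, +0.62);  n_0 = (+0.3323, -0.9432)
edge 5: e_5 = (+1.05, -4.61);  n_5 = (-0.9750, -0.2221)
∠(n_0, n_5) = 96.57°
δ = |180° − 96.57°| = 83.43°
83.43° > 2α = 77.32°  →  invalid

δ = 83.43°, invalid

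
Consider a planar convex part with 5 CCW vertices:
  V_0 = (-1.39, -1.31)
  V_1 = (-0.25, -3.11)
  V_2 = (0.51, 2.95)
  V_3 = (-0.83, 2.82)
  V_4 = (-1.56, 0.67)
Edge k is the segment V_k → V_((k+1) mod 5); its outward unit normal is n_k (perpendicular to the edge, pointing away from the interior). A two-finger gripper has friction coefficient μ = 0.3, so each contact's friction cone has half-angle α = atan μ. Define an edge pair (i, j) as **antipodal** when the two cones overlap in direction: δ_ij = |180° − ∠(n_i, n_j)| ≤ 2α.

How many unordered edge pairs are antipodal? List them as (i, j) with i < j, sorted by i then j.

count = 2; pairs: (1,3), (1,4)

α = atan 0.3 = 16.70°;  2α = 33.40°
n_0 = (-0.8448, -0.5351)
n_1 = (+0.9922, -0.1244)
n_2 = (-0.0966, +0.9953)
n_3 = (-0.9469, +0.3215)
n_4 = (-0.9963, -0.0855)
  (0,1): δ = 39.50°  ·
  (0,2): δ = 63.19°  ·
  (0,3): δ = 128.90°  ·
  (0,4): δ = 152.56°  ·
  (1,2): δ = 77.31°  ·
  (1,3): δ = 11.61°  ✓
  (1,4): δ = 12.06°  ✓
  (2,3): δ = 114.30°  ·
  (2,4): δ = 90.63°  ·
  (3,4): δ = 156.34°  ·
antipodal pairs: 2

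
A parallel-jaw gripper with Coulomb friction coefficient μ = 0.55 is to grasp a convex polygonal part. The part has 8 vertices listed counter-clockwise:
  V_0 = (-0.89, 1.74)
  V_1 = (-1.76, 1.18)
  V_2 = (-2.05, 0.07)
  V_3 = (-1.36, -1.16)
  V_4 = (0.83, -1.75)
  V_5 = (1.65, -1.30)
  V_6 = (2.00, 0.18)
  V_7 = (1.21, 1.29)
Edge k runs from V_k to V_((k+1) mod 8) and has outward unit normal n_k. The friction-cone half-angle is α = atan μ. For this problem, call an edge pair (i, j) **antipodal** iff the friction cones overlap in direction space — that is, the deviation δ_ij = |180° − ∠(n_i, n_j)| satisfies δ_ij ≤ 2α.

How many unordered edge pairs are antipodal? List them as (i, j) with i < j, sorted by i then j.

count = 12; pairs: (0,3), (0,4), (0,5), (1,4), (1,5), (1,6), (2,5), (2,6), (2,7), (3,6), (3,7), (4,7)

α = atan 0.55 = 28.81°;  2α = 57.62°
n_0 = (-0.5412, +0.8409)
n_1 = (-0.9675, +0.2528)
n_2 = (-0.8721, -0.4893)
n_3 = (-0.2601, -0.9656)
n_4 = (+0.4811, -0.8767)
n_5 = (+0.9732, -0.2301)
n_6 = (+0.8147, +0.5798)
n_7 = (+0.2095, +0.9778)
  (0,1): δ = 137.41°  ·
  (0,2): δ = 93.48°  ·
  (0,3): δ = 47.85°  ✓
  (0,4): δ = 4.01°  ✓
  (0,5): δ = 43.93°  ✓
  (0,6): δ = 92.67°  ·
  (0,7): δ = 135.14°  ·
  (1,2): δ = 136.07°  ·
  (1,3): δ = 90.44°  ·
  (1,4): δ = 46.60°  ✓
  (1,5): δ = 1.34°  ✓
  (1,6): δ = 50.08°  ✓
  (1,7): δ = 92.55°  ·
  (2,3): δ = 134.37°  ·
  (2,4): δ = 90.53°  ·
  (2,5): δ = 42.60°  ✓
  (2,6): δ = 6.15°  ✓
  (2,7): δ = 48.61°  ✓
  (3,4): δ = 136.17°  ·
  (3,5): δ = 88.23°  ·
  (3,6): δ = 39.48°  ✓
  (3,7): δ = 2.98°  ✓
  (4,5): δ = 132.06°  ·
  (4,6): δ = 83.32°  ·
  (4,7): δ = 40.85°  ✓
  (5,6): δ = 131.25°  ·
  (5,7): δ = 88.79°  ·
  (6,7): δ = 137.53°  ·
antipodal pairs: 12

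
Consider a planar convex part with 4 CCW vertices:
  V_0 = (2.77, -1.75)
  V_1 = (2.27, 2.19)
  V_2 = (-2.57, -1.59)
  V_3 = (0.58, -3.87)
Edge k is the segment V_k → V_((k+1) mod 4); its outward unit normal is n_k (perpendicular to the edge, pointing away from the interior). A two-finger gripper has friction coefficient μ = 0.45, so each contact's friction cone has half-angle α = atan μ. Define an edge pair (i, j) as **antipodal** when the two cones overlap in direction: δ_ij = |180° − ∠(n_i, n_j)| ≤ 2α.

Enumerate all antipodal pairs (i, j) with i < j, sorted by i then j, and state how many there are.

count = 2; pairs: (0,2), (1,3)

α = atan 0.45 = 24.23°;  2α = 48.46°
n_0 = (+0.9920, +0.1259)
n_1 = (-0.6155, +0.7881)
n_2 = (-0.5863, -0.8101)
n_3 = (+0.6955, -0.7185)
  (0,1): δ = 59.24°  ·
  (0,2): δ = 46.87°  ✓
  (0,3): δ = 126.84°  ·
  (1,2): δ = 73.89°  ·
  (1,3): δ = 6.08°  ✓
  (2,3): δ = 100.03°  ·
antipodal pairs: 2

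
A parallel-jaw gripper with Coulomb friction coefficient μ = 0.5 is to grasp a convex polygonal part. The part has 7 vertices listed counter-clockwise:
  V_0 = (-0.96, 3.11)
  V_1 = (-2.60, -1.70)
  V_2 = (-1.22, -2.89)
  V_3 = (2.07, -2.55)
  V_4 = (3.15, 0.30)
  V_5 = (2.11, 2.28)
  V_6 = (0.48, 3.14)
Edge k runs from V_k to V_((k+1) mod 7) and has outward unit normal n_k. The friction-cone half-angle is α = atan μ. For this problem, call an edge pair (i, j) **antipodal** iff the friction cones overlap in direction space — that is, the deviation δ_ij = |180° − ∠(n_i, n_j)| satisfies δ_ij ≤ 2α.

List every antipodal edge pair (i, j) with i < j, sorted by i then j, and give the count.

α = atan 0.5 = 26.57°;  2α = 53.13°
n_0 = (-0.9465, +0.3227)
n_1 = (-0.6530, -0.7573)
n_2 = (+0.1028, -0.9947)
n_3 = (+0.9351, -0.3544)
n_4 = (+0.8853, +0.4650)
n_5 = (+0.4666, +0.8844)
n_6 = (-0.0208, +0.9998)
  (0,1): δ = 111.94°  ·
  (0,2): δ = 65.27°  ·
  (0,3): δ = 1.93°  ✓
  (0,4): δ = 46.54°  ✓
  (0,5): δ = 81.01°  ·
  (0,6): δ = 110.02°  ·
  (1,2): δ = 133.33°  ·
  (1,3): δ = 69.98°  ·
  (1,4): δ = 21.52°  ✓
  (1,5): δ = 12.96°  ✓
  (1,6): δ = 41.97°  ✓
  (2,3): δ = 116.65°  ·
  (2,4): δ = 68.19°  ·
  (2,5): δ = 33.72°  ✓
  (2,6): δ = 4.71°  ✓
  (3,4): δ = 131.54°  ·
  (3,5): δ = 97.06°  ·
  (3,6): δ = 68.05°  ·
  (4,5): δ = 145.53°  ·
  (4,6): δ = 116.52°  ·
  (5,6): δ = 150.99°  ·
antipodal pairs: 7

count = 7; pairs: (0,3), (0,4), (1,4), (1,5), (1,6), (2,5), (2,6)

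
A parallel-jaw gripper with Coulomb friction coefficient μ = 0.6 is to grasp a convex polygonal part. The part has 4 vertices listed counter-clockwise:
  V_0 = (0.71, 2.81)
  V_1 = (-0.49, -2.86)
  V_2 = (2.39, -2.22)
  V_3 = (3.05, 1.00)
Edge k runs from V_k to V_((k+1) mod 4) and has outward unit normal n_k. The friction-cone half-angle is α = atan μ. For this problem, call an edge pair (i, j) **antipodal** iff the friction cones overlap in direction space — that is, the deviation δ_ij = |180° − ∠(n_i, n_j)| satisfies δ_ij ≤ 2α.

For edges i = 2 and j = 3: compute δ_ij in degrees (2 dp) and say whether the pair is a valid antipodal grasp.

α = atan 0.6 = 30.96°;  2α = 61.93°
edge 2: e_2 = (+0.66, +3.22);  n_2 = (+0.9796, -0.2008)
edge 3: e_3 = (-2.34, +1.81);  n_3 = (+0.6118, +0.7910)
∠(n_2, n_3) = 63.86°
δ = |180° − 63.86°| = 116.14°
116.14° > 2α = 61.93°  →  invalid

δ = 116.14°, invalid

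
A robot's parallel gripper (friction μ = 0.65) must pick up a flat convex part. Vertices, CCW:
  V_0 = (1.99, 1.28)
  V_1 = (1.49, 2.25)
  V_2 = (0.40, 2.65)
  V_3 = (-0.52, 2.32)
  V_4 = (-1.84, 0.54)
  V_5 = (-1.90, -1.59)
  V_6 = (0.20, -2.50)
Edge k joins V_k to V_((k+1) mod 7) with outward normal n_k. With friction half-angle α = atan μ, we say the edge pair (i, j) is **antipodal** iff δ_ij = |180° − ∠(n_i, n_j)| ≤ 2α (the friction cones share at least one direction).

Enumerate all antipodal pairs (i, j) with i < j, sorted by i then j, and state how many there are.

count = 8; pairs: (0,3), (0,4), (0,5), (1,5), (2,5), (2,6), (3,6), (4,6)

α = atan 0.65 = 33.02°;  2α = 66.05°
n_0 = (+0.8889, +0.4582)
n_1 = (+0.3445, +0.9388)
n_2 = (-0.3376, +0.9413)
n_3 = (-0.8032, +0.5957)
n_4 = (-0.9996, +0.0282)
n_5 = (-0.3976, -0.9176)
n_6 = (+0.9038, -0.4280)
  (0,1): δ = 137.42°  ·
  (0,2): δ = 97.54°  ·
  (0,3): δ = 63.83°  ✓
  (0,4): δ = 28.88°  ✓
  (0,5): δ = 39.30°  ✓
  (0,6): δ = 127.39°  ·
  (1,2): δ = 140.12°  ·
  (1,3): δ = 106.41°  ·
  (1,4): δ = 71.46°  ·
  (1,5): δ = 3.28°  ✓
  (1,6): δ = 84.81°  ·
  (2,3): δ = 146.29°  ·
  (2,4): δ = 111.35°  ·
  (2,5): δ = 43.16°  ✓
  (2,6): δ = 44.93°  ✓
  (3,4): δ = 145.05°  ·
  (3,5): δ = 76.87°  ·
  (3,6): δ = 11.22°  ✓
  (4,5): δ = 111.82°  ·
  (4,6): δ = 23.73°  ✓
  (5,6): δ = 91.91°  ·
antipodal pairs: 8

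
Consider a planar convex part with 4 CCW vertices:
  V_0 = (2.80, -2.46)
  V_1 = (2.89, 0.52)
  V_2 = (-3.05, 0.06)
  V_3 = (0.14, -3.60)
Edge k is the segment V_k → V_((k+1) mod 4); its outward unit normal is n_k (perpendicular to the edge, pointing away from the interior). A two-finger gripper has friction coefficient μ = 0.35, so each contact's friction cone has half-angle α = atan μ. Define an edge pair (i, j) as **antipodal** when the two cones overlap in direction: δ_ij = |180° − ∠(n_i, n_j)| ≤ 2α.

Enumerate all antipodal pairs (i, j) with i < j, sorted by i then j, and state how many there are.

α = atan 0.35 = 19.29°;  2α = 38.58°
n_0 = (+0.9995, -0.0302)
n_1 = (-0.0772, +0.9970)
n_2 = (-0.7539, -0.6570)
n_3 = (+0.3939, -0.9191)
  (0,1): δ = 83.84°  ·
  (0,2): δ = 42.80°  ·
  (0,3): δ = 114.93°  ·
  (1,2): δ = 53.35°  ·
  (1,3): δ = 18.77°  ✓
  (2,3): δ = 107.88°  ·
antipodal pairs: 1

count = 1; pairs: (1,3)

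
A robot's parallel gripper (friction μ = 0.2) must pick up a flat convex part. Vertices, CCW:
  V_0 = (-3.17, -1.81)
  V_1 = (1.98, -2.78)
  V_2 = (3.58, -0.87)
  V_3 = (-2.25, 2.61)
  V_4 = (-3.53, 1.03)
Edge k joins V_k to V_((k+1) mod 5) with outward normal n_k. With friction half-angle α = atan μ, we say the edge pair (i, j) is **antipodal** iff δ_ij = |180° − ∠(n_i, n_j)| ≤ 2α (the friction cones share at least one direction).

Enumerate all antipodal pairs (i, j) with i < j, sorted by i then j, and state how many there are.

α = atan 0.2 = 11.31°;  2α = 22.62°
n_0 = (-0.1851, -0.9827)
n_1 = (+0.7666, -0.6422)
n_2 = (+0.5125, +0.8587)
n_3 = (-0.7770, +0.6295)
n_4 = (-0.9921, -0.1258)
  (0,1): δ = 119.29°  ·
  (0,2): δ = 20.17°  ✓
  (0,3): δ = 61.65°  ·
  (0,4): δ = 107.89°  ·
  (1,2): δ = 80.88°  ·
  (1,3): δ = 0.94°  ✓
  (1,4): δ = 47.18°  ·
  (2,3): δ = 98.18°  ·
  (2,4): δ = 51.94°  ·
  (3,4): δ = 133.76°  ·
antipodal pairs: 2

count = 2; pairs: (0,2), (1,3)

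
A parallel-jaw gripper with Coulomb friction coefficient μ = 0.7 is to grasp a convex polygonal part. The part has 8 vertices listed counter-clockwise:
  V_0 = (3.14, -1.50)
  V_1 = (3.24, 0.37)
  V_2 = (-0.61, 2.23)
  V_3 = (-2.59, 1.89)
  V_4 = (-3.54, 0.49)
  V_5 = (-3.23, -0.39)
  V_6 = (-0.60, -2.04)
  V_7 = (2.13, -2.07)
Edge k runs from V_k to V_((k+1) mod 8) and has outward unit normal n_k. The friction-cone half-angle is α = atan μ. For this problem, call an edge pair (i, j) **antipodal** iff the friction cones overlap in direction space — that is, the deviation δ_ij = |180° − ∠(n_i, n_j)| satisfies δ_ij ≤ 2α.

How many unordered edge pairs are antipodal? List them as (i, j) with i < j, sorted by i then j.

α = atan 0.7 = 34.99°;  2α = 69.98°
n_0 = (+0.9986, -0.0534)
n_1 = (+0.4350, +0.9004)
n_2 = (-0.1692, +0.9856)
n_3 = (-0.8275, +0.5615)
n_4 = (-0.9432, -0.3323)
n_5 = (-0.5314, -0.8471)
n_6 = (-0.0110, -0.9999)
n_7 = (+0.4915, -0.8709)
  (0,1): δ = 112.72°  ·
  (0,2): δ = 77.20°  ·
  (0,3): δ = 31.10°  ✓
  (0,4): δ = 22.47°  ✓
  (0,5): δ = 60.96°  ✓
  (0,6): δ = 92.43°  ·
  (0,7): δ = 122.50°  ·
  (1,2): δ = 144.47°  ·
  (1,3): δ = 98.37°  ·
  (1,4): δ = 44.81°  ✓
  (1,5): δ = 6.32°  ✓
  (1,6): δ = 25.16°  ✓
  (1,7): δ = 55.22°  ✓
  (2,3): δ = 133.90°  ·
  (2,4): δ = 80.34°  ·
  (2,5): δ = 41.85°  ✓
  (2,6): δ = 10.37°  ✓
  (2,7): δ = 19.69°  ✓
  (3,4): δ = 126.43°  ·
  (3,5): δ = 87.94°  ·
  (3,6): δ = 56.47°  ✓
  (3,7): δ = 26.40°  ✓
  (4,5): δ = 141.51°  ·
  (4,6): δ = 110.04°  ·
  (4,7): δ = 79.97°  ·
  (5,6): δ = 148.53°  ·
  (5,7): δ = 118.46°  ·
  (6,7): δ = 149.93°  ·
antipodal pairs: 12

count = 12; pairs: (0,3), (0,4), (0,5), (1,4), (1,5), (1,6), (1,7), (2,5), (2,6), (2,7), (3,6), (3,7)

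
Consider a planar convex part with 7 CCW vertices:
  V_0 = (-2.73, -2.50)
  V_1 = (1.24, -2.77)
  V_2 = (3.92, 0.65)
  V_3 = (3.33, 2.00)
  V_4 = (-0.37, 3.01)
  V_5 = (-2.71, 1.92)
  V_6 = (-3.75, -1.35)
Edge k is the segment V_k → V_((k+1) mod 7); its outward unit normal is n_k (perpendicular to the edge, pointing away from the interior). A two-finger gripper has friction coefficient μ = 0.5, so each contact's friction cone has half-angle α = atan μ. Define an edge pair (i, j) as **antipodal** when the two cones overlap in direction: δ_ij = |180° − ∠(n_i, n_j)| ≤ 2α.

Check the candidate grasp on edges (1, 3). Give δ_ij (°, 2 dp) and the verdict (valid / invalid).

α = atan 0.5 = 26.57°;  2α = 53.13°
edge 1: e_1 = (+2.68, +3.42);  n_1 = (+0.7871, -0.6168)
edge 3: e_3 = (-3.70, +1.01);  n_3 = (+0.2633, +0.9647)
∠(n_1, n_3) = 112.81°
δ = |180° − 112.81°| = 67.19°
67.19° > 2α = 53.13°  →  invalid

δ = 67.19°, invalid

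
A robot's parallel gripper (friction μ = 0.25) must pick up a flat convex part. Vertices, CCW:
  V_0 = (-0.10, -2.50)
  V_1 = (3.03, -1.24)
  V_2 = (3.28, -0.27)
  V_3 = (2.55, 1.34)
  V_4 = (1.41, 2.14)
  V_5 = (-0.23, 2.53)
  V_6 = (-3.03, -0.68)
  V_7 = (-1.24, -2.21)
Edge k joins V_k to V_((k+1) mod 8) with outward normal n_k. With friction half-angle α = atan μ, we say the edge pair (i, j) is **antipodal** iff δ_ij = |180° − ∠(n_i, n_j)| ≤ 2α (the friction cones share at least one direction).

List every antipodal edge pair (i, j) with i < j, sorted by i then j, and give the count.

count = 7; pairs: (0,5), (1,5), (2,6), (3,6), (3,7), (4,6), (4,7)

α = atan 0.25 = 14.04°;  2α = 28.07°
n_0 = (+0.3734, -0.9277)
n_1 = (+0.9684, -0.2496)
n_2 = (+0.9108, +0.4130)
n_3 = (+0.5744, +0.8186)
n_4 = (+0.2314, +0.9729)
n_5 = (-0.7536, +0.6573)
n_6 = (-0.6497, -0.7602)
n_7 = (-0.2465, -0.9691)
  (0,1): δ = 126.38°  ·
  (0,2): δ = 87.54°  ·
  (0,3): δ = 56.99°  ·
  (0,4): δ = 35.30°  ·
  (0,5): δ = 26.98°  ✓
  (0,6): δ = 117.55°  ·
  (0,7): δ = 143.80°  ·
  (1,2): δ = 141.16°  ·
  (1,3): δ = 110.61°  ·
  (1,4): δ = 88.92°  ·
  (1,5): δ = 26.64°  ✓
  (1,6): δ = 63.93°  ·
  (1,7): δ = 90.18°  ·
  (2,3): δ = 149.45°  ·
  (2,4): δ = 127.77°  ·
  (2,5): δ = 65.49°  ·
  (2,6): δ = 25.09°  ✓
  (2,7): δ = 51.34°  ·
  (3,4): δ = 158.32°  ·
  (3,5): δ = 96.04°  ·
  (3,6): δ = 5.46°  ✓
  (3,7): δ = 20.79°  ✓
  (4,5): δ = 117.72°  ·
  (4,6): δ = 27.15°  ✓
  (4,7): δ = 0.90°  ✓
  (5,6): δ = 89.42°  ·
  (5,7): δ = 63.18°  ·
  (6,7): δ = 153.75°  ·
antipodal pairs: 7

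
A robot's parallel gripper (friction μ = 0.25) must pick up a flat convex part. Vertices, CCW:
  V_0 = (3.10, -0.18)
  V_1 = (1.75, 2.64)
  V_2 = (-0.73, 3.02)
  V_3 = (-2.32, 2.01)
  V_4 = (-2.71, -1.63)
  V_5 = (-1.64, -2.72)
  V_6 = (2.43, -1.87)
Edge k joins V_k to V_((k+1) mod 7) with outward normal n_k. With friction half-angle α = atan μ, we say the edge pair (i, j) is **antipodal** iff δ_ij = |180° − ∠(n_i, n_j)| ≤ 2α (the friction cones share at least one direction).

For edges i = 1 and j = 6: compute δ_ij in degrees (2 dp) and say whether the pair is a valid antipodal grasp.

α = atan 0.25 = 14.04°;  2α = 28.07°
edge 1: e_1 = (-2.48, +0.38);  n_1 = (+0.1515, +0.9885)
edge 6: e_6 = (+0.67, +1.69);  n_6 = (+0.9296, -0.3685)
∠(n_1, n_6) = 102.91°
δ = |180° − 102.91°| = 77.09°
77.09° > 2α = 28.07°  →  invalid

δ = 77.09°, invalid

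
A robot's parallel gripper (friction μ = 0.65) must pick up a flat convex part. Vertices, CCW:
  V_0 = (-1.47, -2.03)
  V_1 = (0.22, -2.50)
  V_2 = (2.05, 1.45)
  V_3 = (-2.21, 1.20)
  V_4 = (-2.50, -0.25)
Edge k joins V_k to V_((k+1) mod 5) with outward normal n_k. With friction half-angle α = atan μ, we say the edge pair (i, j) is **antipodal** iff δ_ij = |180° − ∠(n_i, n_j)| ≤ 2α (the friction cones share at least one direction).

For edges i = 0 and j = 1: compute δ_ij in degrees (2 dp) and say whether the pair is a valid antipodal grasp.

δ = 99.32°, invalid

α = atan 0.65 = 33.02°;  2α = 66.05°
edge 0: e_0 = (+1.69, -0.47);  n_0 = (-0.2679, -0.9634)
edge 1: e_1 = (+1.83, +3.95);  n_1 = (+0.9074, -0.4204)
∠(n_0, n_1) = 80.68°
δ = |180° − 80.68°| = 99.32°
99.32° > 2α = 66.05°  →  invalid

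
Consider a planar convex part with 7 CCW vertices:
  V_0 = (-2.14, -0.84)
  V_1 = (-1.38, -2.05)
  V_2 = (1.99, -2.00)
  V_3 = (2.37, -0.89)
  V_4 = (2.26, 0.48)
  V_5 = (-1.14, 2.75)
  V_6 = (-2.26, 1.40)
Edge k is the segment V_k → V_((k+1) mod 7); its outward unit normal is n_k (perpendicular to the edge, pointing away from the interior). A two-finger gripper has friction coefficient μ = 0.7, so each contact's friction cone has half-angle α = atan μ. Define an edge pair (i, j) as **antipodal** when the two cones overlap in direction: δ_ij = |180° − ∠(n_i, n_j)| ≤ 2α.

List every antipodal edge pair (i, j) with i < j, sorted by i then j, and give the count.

count = 10; pairs: (0,2), (0,3), (0,4), (1,4), (1,5), (2,5), (2,6), (3,5), (3,6), (4,6)

α = atan 0.7 = 34.99°;  2α = 69.98°
n_0 = (-0.8468, -0.5319)
n_1 = (+0.0148, -0.9999)
n_2 = (+0.9461, -0.3239)
n_3 = (+0.9968, +0.0800)
n_4 = (+0.5553, +0.8317)
n_5 = (-0.7696, +0.6385)
n_6 = (-0.9986, -0.0535)
  (0,1): δ = 121.28°  ·
  (0,2): δ = 51.03°  ✓
  (0,3): δ = 27.54°  ✓
  (0,4): δ = 24.14°  ✓
  (0,5): δ = 108.19°  ·
  (0,6): δ = 150.93°  ·
  (1,2): δ = 109.75°  ·
  (1,3): δ = 86.26°  ·
  (1,4): δ = 34.58°  ✓
  (1,5): δ = 49.47°  ✓
  (1,6): δ = 92.22°  ·
  (2,3): δ = 156.51°  ·
  (2,4): δ = 104.83°  ·
  (2,5): δ = 20.78°  ✓
  (2,6): δ = 21.96°  ✓
  (3,4): δ = 128.32°  ·
  (3,5): δ = 44.27°  ✓
  (3,6): δ = 1.52°  ✓
  (4,5): δ = 95.95°  ·
  (4,6): δ = 53.20°  ✓
  (5,6): δ = 137.25°  ·
antipodal pairs: 10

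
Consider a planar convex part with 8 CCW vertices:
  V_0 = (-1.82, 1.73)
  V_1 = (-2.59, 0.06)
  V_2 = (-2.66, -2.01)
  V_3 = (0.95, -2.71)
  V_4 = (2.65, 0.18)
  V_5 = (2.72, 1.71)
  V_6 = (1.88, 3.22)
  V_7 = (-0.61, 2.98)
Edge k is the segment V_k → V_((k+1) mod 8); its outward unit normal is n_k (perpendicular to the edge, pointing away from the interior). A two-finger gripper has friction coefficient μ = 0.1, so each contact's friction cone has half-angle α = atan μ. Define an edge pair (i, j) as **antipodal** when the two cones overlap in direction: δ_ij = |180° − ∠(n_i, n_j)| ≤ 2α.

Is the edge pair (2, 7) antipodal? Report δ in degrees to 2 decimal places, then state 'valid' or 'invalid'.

α = atan 0.1 = 5.71°;  2α = 11.42°
edge 2: e_2 = (+3.61, -0.70);  n_2 = (-0.1904, -0.9817)
edge 7: e_7 = (-1.21, -1.25);  n_7 = (-0.7185, +0.6955)
∠(n_2, n_7) = 123.09°
δ = |180° − 123.09°| = 56.91°
56.91° > 2α = 11.42°  →  invalid

δ = 56.91°, invalid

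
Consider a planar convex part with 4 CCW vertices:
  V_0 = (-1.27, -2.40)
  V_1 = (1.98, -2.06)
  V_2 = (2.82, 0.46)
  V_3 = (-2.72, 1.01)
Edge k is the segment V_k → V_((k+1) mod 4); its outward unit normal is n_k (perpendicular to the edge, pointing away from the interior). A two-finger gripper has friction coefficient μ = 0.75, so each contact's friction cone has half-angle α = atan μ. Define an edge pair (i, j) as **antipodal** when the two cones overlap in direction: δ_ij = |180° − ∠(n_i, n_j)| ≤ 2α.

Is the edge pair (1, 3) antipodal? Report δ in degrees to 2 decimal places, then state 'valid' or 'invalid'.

α = atan 0.75 = 36.87°;  2α = 73.74°
edge 1: e_1 = (+0.84, +2.52);  n_1 = (+0.9487, -0.3162)
edge 3: e_3 = (+1.45, -3.41);  n_3 = (-0.9203, -0.3913)
∠(n_1, n_3) = 138.53°
δ = |180° − 138.53°| = 41.47°
41.47° ≤ 2α = 73.74°  →  valid

δ = 41.47°, valid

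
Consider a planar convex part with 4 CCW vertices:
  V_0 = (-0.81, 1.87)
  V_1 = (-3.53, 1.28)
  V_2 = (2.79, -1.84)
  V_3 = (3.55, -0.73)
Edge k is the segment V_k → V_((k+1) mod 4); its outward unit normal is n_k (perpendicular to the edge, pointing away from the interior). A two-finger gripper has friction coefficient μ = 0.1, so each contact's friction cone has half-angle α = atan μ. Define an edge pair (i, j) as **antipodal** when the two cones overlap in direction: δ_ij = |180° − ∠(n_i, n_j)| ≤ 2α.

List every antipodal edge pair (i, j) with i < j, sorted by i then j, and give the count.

count = 1; pairs: (1,3)

α = atan 0.1 = 5.71°;  2α = 11.42°
n_0 = (-0.2120, +0.9773)
n_1 = (-0.4427, -0.8967)
n_2 = (+0.8251, -0.5650)
n_3 = (+0.5122, +0.8589)
  (0,1): δ = 38.51°  ·
  (0,2): δ = 43.36°  ·
  (0,3): δ = 136.95°  ·
  (1,2): δ = 98.12°  ·
  (1,3): δ = 4.53°  ✓
  (2,3): δ = 86.41°  ·
antipodal pairs: 1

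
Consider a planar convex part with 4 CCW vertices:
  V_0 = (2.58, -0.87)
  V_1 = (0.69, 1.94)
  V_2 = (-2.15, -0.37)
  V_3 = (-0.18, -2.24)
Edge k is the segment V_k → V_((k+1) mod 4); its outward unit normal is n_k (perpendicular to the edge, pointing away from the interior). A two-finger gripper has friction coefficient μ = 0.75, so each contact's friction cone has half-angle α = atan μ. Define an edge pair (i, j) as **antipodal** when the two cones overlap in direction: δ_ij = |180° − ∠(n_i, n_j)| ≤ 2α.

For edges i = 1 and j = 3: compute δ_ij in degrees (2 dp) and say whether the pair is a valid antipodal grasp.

δ = 12.73°, valid

α = atan 0.75 = 36.87°;  2α = 73.74°
edge 1: e_1 = (-2.84, -2.31);  n_1 = (-0.6310, +0.7758)
edge 3: e_3 = (+2.76, +1.37);  n_3 = (+0.4446, -0.8957)
∠(n_1, n_3) = 167.27°
δ = |180° − 167.27°| = 12.73°
12.73° ≤ 2α = 73.74°  →  valid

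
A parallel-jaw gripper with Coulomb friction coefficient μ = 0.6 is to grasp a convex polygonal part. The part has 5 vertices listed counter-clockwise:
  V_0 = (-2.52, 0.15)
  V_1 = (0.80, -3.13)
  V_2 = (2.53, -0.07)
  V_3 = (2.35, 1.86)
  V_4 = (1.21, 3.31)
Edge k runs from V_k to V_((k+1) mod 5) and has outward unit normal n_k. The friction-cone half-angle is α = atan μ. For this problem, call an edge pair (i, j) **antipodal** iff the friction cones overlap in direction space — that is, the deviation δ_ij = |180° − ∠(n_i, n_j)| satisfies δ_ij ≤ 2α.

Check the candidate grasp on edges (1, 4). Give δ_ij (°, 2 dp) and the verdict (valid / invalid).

α = atan 0.6 = 30.96°;  2α = 61.93°
edge 1: e_1 = (+1.73, +3.06);  n_1 = (+0.8705, -0.4922)
edge 4: e_4 = (-3.73, -3.16);  n_4 = (-0.6464, +0.7630)
∠(n_1, n_4) = 159.75°
δ = |180° − 159.75°| = 20.25°
20.25° ≤ 2α = 61.93°  →  valid

δ = 20.25°, valid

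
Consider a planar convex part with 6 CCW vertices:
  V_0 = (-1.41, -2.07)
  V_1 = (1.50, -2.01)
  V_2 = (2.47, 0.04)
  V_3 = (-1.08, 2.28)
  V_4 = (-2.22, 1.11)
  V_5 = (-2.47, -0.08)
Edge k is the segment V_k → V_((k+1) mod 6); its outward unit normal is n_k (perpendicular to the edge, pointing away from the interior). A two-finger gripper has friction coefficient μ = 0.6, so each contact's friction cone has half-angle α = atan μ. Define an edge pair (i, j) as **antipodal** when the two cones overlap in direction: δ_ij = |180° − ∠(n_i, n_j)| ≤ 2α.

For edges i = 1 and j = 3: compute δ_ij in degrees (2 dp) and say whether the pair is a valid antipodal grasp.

α = atan 0.6 = 30.96°;  2α = 61.93°
edge 1: e_1 = (+0.97, +2.05);  n_1 = (+0.9039, -0.4277)
edge 3: e_3 = (-1.14, -1.17);  n_3 = (-0.7162, +0.6979)
∠(n_1, n_3) = 161.07°
δ = |180° − 161.07°| = 18.93°
18.93° ≤ 2α = 61.93°  →  valid

δ = 18.93°, valid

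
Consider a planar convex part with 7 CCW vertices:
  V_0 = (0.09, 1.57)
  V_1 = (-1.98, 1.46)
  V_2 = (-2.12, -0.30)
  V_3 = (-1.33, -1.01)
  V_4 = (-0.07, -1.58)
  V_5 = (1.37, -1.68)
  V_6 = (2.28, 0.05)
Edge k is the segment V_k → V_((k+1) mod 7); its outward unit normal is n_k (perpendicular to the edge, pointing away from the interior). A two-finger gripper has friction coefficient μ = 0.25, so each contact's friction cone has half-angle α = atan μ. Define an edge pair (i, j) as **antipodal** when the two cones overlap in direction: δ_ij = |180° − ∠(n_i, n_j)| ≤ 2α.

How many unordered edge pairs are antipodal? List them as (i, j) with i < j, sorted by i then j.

count = 5; pairs: (0,3), (0,4), (1,5), (2,6), (3,6)

α = atan 0.25 = 14.04°;  2α = 28.07°
n_0 = (-0.0531, +0.9986)
n_1 = (-0.9969, +0.0793)
n_2 = (-0.6684, -0.7438)
n_3 = (-0.4122, -0.9111)
n_4 = (-0.0693, -0.9976)
n_5 = (+0.8850, -0.4655)
n_6 = (+0.5702, +0.8215)
  (0,1): δ = 97.59°  ·
  (0,2): δ = 44.99°  ·
  (0,3): δ = 27.38°  ✓
  (0,4): δ = 7.01°  ✓
  (0,5): δ = 59.21°  ·
  (0,6): δ = 142.20°  ·
  (1,2): δ = 127.40°  ·
  (1,3): δ = 109.79°  ·
  (1,4): δ = 89.42°  ·
  (1,5): δ = 23.20°  ✓
  (1,6): δ = 59.78°  ·
  (2,3): δ = 162.39°  ·
  (2,4): δ = 142.03°  ·
  (2,5): δ = 75.80°  ·
  (2,6): δ = 7.18°  ✓
  (3,4): δ = 159.63°  ·
  (3,5): δ = 93.40°  ·
  (3,6): δ = 10.42°  ✓
  (4,5): δ = 113.77°  ·
  (4,6): δ = 30.79°  ·
  (5,6): δ = 97.02°  ·
antipodal pairs: 5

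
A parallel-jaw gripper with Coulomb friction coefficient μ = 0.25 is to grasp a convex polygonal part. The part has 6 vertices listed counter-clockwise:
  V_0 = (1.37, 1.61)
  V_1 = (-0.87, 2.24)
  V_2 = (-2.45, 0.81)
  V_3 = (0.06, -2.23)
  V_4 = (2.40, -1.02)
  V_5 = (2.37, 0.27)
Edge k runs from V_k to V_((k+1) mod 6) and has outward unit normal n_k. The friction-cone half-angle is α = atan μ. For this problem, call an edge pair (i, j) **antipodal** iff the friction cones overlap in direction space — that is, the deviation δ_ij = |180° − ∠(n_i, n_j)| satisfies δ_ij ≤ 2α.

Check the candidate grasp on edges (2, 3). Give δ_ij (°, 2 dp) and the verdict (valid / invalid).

δ = 102.20°, invalid

α = atan 0.25 = 14.04°;  2α = 28.07°
edge 2: e_2 = (+2.51, -3.04);  n_2 = (-0.7711, -0.6367)
edge 3: e_3 = (+2.34, +1.21);  n_3 = (+0.4593, -0.8883)
∠(n_2, n_3) = 77.80°
δ = |180° − 77.80°| = 102.20°
102.20° > 2α = 28.07°  →  invalid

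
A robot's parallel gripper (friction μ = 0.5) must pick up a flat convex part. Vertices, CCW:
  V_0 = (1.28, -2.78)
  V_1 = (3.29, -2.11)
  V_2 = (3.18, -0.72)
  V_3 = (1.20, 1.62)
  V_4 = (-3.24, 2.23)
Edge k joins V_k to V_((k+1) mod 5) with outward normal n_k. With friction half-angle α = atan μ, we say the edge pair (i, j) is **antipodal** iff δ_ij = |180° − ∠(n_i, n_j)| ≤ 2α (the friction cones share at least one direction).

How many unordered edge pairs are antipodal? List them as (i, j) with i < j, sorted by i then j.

count = 4; pairs: (0,3), (1,4), (2,4), (3,4)

α = atan 0.5 = 26.57°;  2α = 53.13°
n_0 = (+0.3162, -0.9487)
n_1 = (+0.9969, +0.0789)
n_2 = (+0.7634, +0.6459)
n_3 = (+0.1361, +0.9907)
n_4 = (-0.7425, -0.6699)
  (0,1): δ = 103.91°  ·
  (0,2): δ = 68.20°  ·
  (0,3): δ = 26.26°  ✓
  (0,4): δ = 113.62°  ·
  (1,2): δ = 144.29°  ·
  (1,3): δ = 102.35°  ·
  (1,4): δ = 37.53°  ✓
  (2,3): δ = 138.06°  ·
  (2,4): δ = 1.82°  ✓
  (3,4): δ = 40.12°  ✓
antipodal pairs: 4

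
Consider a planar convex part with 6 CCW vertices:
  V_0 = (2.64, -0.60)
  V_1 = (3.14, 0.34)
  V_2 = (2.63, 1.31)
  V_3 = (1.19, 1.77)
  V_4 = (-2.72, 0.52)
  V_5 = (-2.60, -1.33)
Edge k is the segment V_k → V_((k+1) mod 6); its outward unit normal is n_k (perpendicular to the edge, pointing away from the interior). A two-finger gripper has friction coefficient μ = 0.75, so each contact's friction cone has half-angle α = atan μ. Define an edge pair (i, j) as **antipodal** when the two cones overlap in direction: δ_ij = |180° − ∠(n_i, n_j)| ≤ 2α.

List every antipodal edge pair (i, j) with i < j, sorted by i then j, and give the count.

count = 7; pairs: (0,3), (0,4), (1,4), (1,5), (2,4), (2,5), (3,5)

α = atan 0.75 = 36.87°;  2α = 73.74°
n_0 = (+0.8829, -0.4696)
n_1 = (+0.8851, +0.4654)
n_2 = (+0.3043, +0.9526)
n_3 = (-0.3045, +0.9525)
n_4 = (-0.9979, -0.0647)
n_5 = (+0.1380, -0.9904)
  (0,1): δ = 124.26°  ·
  (0,2): δ = 79.71°  ·
  (0,3): δ = 44.26°  ✓
  (0,4): δ = 31.72°  ✓
  (0,5): δ = 125.94°  ·
  (1,2): δ = 135.45°  ·
  (1,3): δ = 100.01°  ·
  (1,4): δ = 24.02°  ✓
  (1,5): δ = 70.20°  ✓
  (2,3): δ = 144.56°  ·
  (2,4): δ = 68.57°  ✓
  (2,5): δ = 25.65°  ✓
  (3,4): δ = 104.02°  ·
  (3,5): δ = 9.80°  ✓
  (4,5): δ = 85.78°  ·
antipodal pairs: 7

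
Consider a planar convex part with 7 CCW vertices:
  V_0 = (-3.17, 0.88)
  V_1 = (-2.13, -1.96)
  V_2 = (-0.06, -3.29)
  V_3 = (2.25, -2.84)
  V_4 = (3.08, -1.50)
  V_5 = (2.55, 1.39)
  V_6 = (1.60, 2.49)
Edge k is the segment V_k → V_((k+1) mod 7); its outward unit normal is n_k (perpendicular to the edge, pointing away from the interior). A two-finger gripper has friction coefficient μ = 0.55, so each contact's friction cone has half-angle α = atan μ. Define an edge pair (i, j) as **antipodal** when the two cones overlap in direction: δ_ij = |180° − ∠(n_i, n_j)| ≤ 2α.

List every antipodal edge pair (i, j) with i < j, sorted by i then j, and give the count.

count = 8; pairs: (0,3), (0,4), (0,5), (1,4), (1,5), (1,6), (2,6), (3,6)

α = atan 0.55 = 28.81°;  2α = 57.62°
n_0 = (-0.9390, -0.3439)
n_1 = (-0.5406, -0.8413)
n_2 = (+0.1912, -0.9815)
n_3 = (+0.8501, -0.5266)
n_4 = (+0.9836, +0.1804)
n_5 = (+0.7568, +0.6536)
n_6 = (-0.3198, +0.9475)
  (0,1): δ = 142.83°  ·
  (0,2): δ = 99.09°  ·
  (0,3): δ = 51.89°  ✓
  (0,4): δ = 9.72°  ✓
  (0,5): δ = 20.70°  ✓
  (0,6): δ = 88.54°  ·
  (1,2): δ = 136.26°  ·
  (1,3): δ = 89.05°  ·
  (1,4): δ = 46.89°  ✓
  (1,5): δ = 16.46°  ✓
  (1,6): δ = 51.37°  ✓
  (2,3): δ = 132.80°  ·
  (2,4): δ = 90.63°  ·
  (2,5): δ = 60.21°  ·
  (2,6): δ = 7.63°  ✓
  (3,4): δ = 137.83°  ·
  (3,5): δ = 107.41°  ·
  (3,6): δ = 39.57°  ✓
  (4,5): δ = 149.58°  ·
  (4,6): δ = 81.74°  ·
  (5,6): δ = 112.16°  ·
antipodal pairs: 8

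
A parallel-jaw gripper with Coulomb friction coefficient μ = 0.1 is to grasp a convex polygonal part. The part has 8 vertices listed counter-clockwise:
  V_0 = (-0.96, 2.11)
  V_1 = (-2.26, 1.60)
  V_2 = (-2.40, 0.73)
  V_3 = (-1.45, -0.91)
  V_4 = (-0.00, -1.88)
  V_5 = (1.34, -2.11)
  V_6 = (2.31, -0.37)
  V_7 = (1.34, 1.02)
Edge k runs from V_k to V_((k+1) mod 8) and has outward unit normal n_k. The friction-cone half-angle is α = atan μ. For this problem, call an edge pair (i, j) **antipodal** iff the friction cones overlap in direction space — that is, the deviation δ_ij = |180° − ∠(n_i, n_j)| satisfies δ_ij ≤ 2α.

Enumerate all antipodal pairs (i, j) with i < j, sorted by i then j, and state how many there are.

α = atan 0.1 = 5.71°;  2α = 11.42°
n_0 = (-0.3652, +0.9309)
n_1 = (-0.9873, +0.1589)
n_2 = (-0.8653, -0.5012)
n_3 = (-0.5560, -0.8312)
n_4 = (-0.1692, -0.9856)
n_5 = (+0.8734, -0.4869)
n_6 = (+0.8201, +0.5723)
n_7 = (+0.4283, +0.9037)
  (0,1): δ = 120.56°  ·
  (0,2): δ = 81.34°  ·
  (0,3): δ = 55.20°  ·
  (0,4): δ = 31.16°  ·
  (0,5): δ = 39.44°  ·
  (0,6): δ = 103.49°  ·
  (0,7): δ = 133.22°  ·
  (1,2): δ = 140.78°  ·
  (1,3): δ = 114.64°  ·
  (1,4): δ = 90.60°  ·
  (1,5): δ = 20.00°  ·
  (1,6): δ = 44.05°  ·
  (1,7): δ = 73.78°  ·
  (2,3): δ = 153.86°  ·
  (2,4): δ = 129.82°  ·
  (2,5): δ = 59.22°  ·
  (2,6): δ = 4.83°  ✓
  (2,7): δ = 34.56°  ·
  (3,4): δ = 155.96°  ·
  (3,5): δ = 85.36°  ·
  (3,6): δ = 21.31°  ·
  (3,7): δ = 8.42°  ✓
  (4,5): δ = 109.40°  ·
  (4,6): δ = 45.35°  ·
  (4,7): δ = 15.62°  ·
  (5,6): δ = 115.95°  ·
  (5,7): δ = 86.22°  ·
  (6,7): δ = 150.27°  ·
antipodal pairs: 2

count = 2; pairs: (2,6), (3,7)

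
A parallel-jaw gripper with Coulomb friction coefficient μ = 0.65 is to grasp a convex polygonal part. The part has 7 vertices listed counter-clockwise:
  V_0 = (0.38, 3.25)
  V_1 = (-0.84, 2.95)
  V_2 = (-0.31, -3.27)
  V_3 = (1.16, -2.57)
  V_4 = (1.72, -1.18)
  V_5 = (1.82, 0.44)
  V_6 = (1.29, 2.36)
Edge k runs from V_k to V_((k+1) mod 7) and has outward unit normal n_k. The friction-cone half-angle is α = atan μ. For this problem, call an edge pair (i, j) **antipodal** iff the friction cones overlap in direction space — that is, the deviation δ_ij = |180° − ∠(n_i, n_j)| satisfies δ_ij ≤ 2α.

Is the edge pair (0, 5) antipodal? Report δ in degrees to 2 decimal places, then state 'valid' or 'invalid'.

α = atan 0.65 = 33.02°;  2α = 66.05°
edge 0: e_0 = (-1.22, -0.30);  n_0 = (-0.2388, +0.9711)
edge 5: e_5 = (-0.53, +1.92);  n_5 = (+0.9639, +0.2661)
∠(n_0, n_5) = 88.38°
δ = |180° − 88.38°| = 91.62°
91.62° > 2α = 66.05°  →  invalid

δ = 91.62°, invalid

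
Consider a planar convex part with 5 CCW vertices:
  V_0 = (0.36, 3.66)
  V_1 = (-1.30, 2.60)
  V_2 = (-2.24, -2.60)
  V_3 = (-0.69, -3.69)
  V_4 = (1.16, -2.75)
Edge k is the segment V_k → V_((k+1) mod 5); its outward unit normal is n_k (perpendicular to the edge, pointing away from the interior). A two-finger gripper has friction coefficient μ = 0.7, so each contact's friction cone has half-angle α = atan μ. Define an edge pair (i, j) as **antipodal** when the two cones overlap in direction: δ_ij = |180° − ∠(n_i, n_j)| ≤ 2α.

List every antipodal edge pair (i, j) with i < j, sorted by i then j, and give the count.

α = atan 0.7 = 34.99°;  2α = 69.98°
n_0 = (-0.5382, +0.8428)
n_1 = (-0.9841, +0.1779)
n_2 = (-0.5752, -0.8180)
n_3 = (+0.4530, -0.8915)
n_4 = (+0.9923, +0.1238)
  (0,1): δ = 132.81°  ·
  (0,2): δ = 67.68°  ✓
  (0,3): δ = 5.62°  ✓
  (0,4): δ = 64.55°  ✓
  (1,2): δ = 114.87°  ·
  (1,3): δ = 52.82°  ✓
  (1,4): δ = 17.36°  ✓
  (2,3): δ = 117.95°  ·
  (2,4): δ = 47.77°  ✓
  (3,4): δ = 109.82°  ·
antipodal pairs: 6

count = 6; pairs: (0,2), (0,3), (0,4), (1,3), (1,4), (2,4)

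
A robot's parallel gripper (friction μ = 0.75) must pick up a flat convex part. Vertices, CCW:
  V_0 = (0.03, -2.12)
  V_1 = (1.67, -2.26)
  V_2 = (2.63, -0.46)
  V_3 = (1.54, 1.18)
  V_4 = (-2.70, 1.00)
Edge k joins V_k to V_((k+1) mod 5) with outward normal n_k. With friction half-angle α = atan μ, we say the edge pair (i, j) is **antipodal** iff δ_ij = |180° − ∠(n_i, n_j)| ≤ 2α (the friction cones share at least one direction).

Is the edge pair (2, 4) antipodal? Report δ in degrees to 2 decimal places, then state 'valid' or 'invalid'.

δ = 7.58°, valid

α = atan 0.75 = 36.87°;  2α = 73.74°
edge 2: e_2 = (-1.09, +1.64);  n_2 = (+0.8328, +0.5535)
edge 4: e_4 = (+2.73, -3.12);  n_4 = (-0.7526, -0.6585)
∠(n_2, n_4) = 172.42°
δ = |180° − 172.42°| = 7.58°
7.58° ≤ 2α = 73.74°  →  valid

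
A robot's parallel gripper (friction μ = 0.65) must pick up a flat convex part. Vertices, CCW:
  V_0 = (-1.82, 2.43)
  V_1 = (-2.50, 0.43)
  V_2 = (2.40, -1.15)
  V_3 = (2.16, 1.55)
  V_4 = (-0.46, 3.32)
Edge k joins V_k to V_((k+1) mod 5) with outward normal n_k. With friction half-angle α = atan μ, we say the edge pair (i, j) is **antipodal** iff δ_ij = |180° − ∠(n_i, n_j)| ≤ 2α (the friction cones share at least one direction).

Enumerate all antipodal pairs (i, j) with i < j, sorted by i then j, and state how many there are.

α = atan 0.65 = 33.02°;  2α = 66.05°
n_0 = (-0.9468, +0.3219)
n_1 = (-0.3069, -0.9517)
n_2 = (+0.9961, +0.0885)
n_3 = (+0.5598, +0.8286)
n_4 = (-0.5476, +0.8368)
  (0,1): δ = 89.09°  ·
  (0,2): δ = 23.86°  ✓
  (0,3): δ = 74.74°  ·
  (0,4): δ = 141.98°  ·
  (1,2): δ = 67.05°  ·
  (1,3): δ = 16.17°  ✓
  (1,4): δ = 51.07°  ✓
  (2,3): δ = 129.12°  ·
  (2,4): δ = 61.88°  ✓
  (3,4): δ = 112.76°  ·
antipodal pairs: 4

count = 4; pairs: (0,2), (1,3), (1,4), (2,4)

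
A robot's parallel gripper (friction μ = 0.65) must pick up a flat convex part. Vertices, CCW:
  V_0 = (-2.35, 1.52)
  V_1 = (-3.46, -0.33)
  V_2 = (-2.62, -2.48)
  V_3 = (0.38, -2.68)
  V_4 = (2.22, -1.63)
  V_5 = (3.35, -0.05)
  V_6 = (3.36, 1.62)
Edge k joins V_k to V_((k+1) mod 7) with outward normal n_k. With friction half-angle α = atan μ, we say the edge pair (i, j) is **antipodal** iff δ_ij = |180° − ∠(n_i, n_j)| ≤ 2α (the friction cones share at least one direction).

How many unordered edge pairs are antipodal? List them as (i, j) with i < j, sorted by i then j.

count = 9; pairs: (0,2), (0,3), (0,4), (0,5), (1,4), (1,5), (2,6), (3,6), (4,6)

α = atan 0.65 = 33.02°;  2α = 66.05°
n_0 = (-0.8575, +0.5145)
n_1 = (-0.9314, -0.3639)
n_2 = (-0.0665, -0.9978)
n_3 = (+0.4956, -0.8685)
n_4 = (+0.8134, -0.5817)
n_5 = (+1.0000, -0.0060)
n_6 = (-0.0175, +0.9998)
  (0,1): δ = 127.70°  ·
  (0,2): δ = 62.85°  ✓
  (0,3): δ = 29.32°  ✓
  (0,4): δ = 4.61°  ✓
  (0,5): δ = 30.62°  ✓
  (0,6): δ = 121.97°  ·
  (1,2): δ = 115.15°  ·
  (1,3): δ = 81.63°  ·
  (1,4): δ = 56.91°  ✓
  (1,5): δ = 21.68°  ✓
  (1,6): δ = 69.66°  ·
  (2,3): δ = 146.47°  ·
  (2,4): δ = 121.76°  ·
  (2,5): δ = 86.53°  ·
  (2,6): δ = 4.82°  ✓
  (3,4): δ = 155.28°  ·
  (3,5): δ = 120.05°  ·
  (3,6): δ = 28.71°  ✓
  (4,5): δ = 144.77°  ·
  (4,6): δ = 53.42°  ✓
  (5,6): δ = 88.65°  ·
antipodal pairs: 9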